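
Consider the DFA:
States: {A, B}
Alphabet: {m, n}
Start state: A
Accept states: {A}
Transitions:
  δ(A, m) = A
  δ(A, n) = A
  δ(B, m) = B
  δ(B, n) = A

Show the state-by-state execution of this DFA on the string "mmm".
read 'm': A → A
  read 'm': A → A
  read 'm': A → A
A -> A -> A -> A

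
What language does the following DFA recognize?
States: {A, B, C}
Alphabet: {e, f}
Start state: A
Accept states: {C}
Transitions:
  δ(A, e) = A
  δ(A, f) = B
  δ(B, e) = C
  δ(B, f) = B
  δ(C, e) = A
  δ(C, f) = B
Testing a few strings:
  'feee' → reject
  'fefe' → accept
  'f' → reject
  'ff' → reject
State roles: A=no suffix match; B=one trailing f; C=suffix is fe
All strings over {e,f} ending with fe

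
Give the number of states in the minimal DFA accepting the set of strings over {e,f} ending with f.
By Myhill–Nerode, count the distinguishable equivalence classes: two classes — last symbol is f vs. not.
2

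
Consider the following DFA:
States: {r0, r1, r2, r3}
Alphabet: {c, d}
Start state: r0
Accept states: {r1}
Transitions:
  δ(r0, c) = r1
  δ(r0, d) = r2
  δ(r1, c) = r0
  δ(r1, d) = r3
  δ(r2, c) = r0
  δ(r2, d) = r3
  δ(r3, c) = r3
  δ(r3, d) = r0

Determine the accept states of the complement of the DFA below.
Complement accept states = All states \ Original accept states
= {r0, r1, r2, r3} \ {r1}
{r0, r2, r3}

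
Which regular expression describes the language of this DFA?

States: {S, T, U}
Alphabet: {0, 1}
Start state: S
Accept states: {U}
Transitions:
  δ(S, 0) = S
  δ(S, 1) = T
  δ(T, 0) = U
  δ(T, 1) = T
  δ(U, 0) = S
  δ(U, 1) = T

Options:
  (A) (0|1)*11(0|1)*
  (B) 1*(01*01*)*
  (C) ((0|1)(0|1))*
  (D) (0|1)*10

Check each option against the DFA on short strings; one disagreement eliminates an option:
  (A) (0|1)*11(0|1)*: on '10' the DFA goes S → T → U and accepts (U ∈ Accept), but the regex does not match it → eliminate
  (B) 1*(01*01*)*: on ε the DFA stays in S and rejects (S ∉ Accept), but the regex matches it → eliminate
  (C) ((0|1)(0|1))*: on ε the DFA stays in S and rejects (S ∉ Accept), but the regex matches it → eliminate
  (D) (0|1)*10: agrees with the DFA on every string of length ≤ 6
Only (D) is consistent with the DFA.
(D) (0|1)*10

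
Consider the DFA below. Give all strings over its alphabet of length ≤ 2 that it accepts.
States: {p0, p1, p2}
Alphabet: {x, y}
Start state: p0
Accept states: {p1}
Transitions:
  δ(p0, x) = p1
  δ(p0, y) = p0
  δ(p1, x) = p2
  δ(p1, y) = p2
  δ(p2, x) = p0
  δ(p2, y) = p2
x, yx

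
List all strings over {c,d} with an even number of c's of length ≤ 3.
ε, d, cc, dd, ccd, cdc, dcc, ddd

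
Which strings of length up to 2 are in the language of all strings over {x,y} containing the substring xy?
xy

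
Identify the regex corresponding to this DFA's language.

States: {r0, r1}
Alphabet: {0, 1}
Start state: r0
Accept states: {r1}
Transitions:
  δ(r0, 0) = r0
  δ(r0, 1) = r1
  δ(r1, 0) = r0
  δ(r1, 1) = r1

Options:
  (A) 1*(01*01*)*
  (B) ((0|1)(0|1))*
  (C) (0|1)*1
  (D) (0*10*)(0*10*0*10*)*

Check each option against the DFA on short strings; one disagreement eliminates an option:
  (A) 1*(01*01*)*: on ε the DFA stays in r0 and rejects (r0 ∉ Accept), but the regex matches it → eliminate
  (B) ((0|1)(0|1))*: on ε the DFA stays in r0 and rejects (r0 ∉ Accept), but the regex matches it → eliminate
  (C) (0|1)*1: agrees with the DFA on every string of length ≤ 6
  (D) (0*10*)(0*10*0*10*)*: on '10' the DFA goes r0 → r1 → r0 and rejects (r0 ∉ Accept), but the regex matches it → eliminate
Only (C) is consistent with the DFA.
(C) (0|1)*1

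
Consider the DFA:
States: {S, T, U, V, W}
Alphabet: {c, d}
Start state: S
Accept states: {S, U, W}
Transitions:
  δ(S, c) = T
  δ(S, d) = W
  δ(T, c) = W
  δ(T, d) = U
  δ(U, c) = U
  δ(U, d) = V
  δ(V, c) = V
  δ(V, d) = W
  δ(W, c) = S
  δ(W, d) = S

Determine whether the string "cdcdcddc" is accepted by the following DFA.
Processing string "cdcdcddc":
  S --c--> T
  T --d--> U
  U --c--> U
  U --d--> V
  V --c--> V
  V --d--> W
  W --d--> S
  S --c--> T
Final state: T
Accept states: {S, U, W}
No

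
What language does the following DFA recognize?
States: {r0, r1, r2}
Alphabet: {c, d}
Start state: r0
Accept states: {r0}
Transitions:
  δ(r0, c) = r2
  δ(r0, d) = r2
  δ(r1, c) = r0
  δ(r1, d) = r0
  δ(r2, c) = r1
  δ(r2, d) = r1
Testing a few strings:
  'cc' → reject
  'd' → reject
  'cccc' → reject
  'dc' → reject
State roles: r0=length ≡ 0 (mod 3); r1=length ≡ 2 (mod 3); r2=length ≡ 1 (mod 3)
All strings over {c,d} whose length is a multiple of 3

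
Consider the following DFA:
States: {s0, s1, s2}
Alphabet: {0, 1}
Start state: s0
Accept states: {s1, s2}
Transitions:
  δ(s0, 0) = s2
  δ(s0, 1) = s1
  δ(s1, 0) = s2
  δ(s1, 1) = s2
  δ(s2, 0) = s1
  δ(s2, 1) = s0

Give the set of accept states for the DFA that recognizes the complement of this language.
Complement accept states = All states \ Original accept states
= {s0, s1, s2} \ {s1, s2}
{s0}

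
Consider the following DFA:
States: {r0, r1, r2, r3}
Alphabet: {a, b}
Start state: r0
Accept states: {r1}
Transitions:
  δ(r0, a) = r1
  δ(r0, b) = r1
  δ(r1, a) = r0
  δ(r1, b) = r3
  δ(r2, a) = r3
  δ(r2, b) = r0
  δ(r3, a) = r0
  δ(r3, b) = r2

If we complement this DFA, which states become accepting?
Complement accept states = All states \ Original accept states
= {r0, r1, r2, r3} \ {r1}
{r0, r2, r3}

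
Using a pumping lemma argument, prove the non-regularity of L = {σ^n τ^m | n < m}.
Assume L is regular with pumping length p. Idea: pumping up the σ-block makes the σ-count reach the τ-count.
Choose s = σ^p τ^(p+1) ∈ L. By the pumping lemma, s = xyz with |xy| ≤ p, |y| > 0, so y = σ^k with k ≥ 1. Then xy²z = σ^(p+k) τ^(p+1). Since p+k ≥ p+1, the number of σ's is no longer strictly less than the number of τ's, so xy²z ∉ L.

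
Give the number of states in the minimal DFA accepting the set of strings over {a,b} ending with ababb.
By Myhill–Nerode, count the distinguishable equivalence classes: 6 classes — one per longest suffix of the input that is a prefix of 'ababb' (lengths 0 through 5); only the length-5 class is accepting.
6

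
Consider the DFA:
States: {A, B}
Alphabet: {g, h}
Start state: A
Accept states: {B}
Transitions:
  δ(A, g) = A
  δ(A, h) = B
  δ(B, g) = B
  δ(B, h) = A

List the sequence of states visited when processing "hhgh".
read 'h': A → B
  read 'h': B → A
  read 'g': A → A
  read 'h': A → B
A -> B -> A -> A -> B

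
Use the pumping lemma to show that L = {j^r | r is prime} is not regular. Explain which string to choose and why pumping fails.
Assume L is regular with pumping length p. Idea: pumping by a suitable count produces a composite length.
Let q be a prime with q ≥ p and choose s = j^q ∈ L. By the pumping lemma, s = xyz with |xy| ≤ p, |y| = k ≥ 1. Take i = q+1: |xy^(q+1)z| = q + q·k = q(1+k). Since q ≥ 2 and 1+k ≥ 2, q(1+k) is composite, so xy^(q+1)z ∉ L.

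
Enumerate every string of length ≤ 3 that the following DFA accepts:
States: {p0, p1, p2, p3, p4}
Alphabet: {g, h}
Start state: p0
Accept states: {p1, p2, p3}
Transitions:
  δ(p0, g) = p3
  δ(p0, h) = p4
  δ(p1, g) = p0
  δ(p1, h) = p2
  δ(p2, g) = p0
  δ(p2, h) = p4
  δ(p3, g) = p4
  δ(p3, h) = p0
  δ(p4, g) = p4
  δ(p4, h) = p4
g, ghg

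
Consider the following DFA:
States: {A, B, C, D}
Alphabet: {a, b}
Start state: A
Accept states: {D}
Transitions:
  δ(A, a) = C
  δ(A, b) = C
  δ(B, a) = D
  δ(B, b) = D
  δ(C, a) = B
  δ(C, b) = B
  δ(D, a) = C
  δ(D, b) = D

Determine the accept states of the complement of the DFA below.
Complement accept states = All states \ Original accept states
= {A, B, C, D} \ {D}
{A, B, C}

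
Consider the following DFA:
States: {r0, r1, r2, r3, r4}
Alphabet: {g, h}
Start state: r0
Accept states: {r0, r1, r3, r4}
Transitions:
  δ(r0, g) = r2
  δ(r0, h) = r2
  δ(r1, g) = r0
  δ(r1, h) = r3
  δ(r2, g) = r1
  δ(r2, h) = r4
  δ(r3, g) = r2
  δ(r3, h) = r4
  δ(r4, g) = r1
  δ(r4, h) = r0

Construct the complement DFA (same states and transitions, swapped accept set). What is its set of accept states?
Complement accept states = All states \ Original accept states
= {r0, r1, r2, r3, r4} \ {r0, r1, r3, r4}
{r2}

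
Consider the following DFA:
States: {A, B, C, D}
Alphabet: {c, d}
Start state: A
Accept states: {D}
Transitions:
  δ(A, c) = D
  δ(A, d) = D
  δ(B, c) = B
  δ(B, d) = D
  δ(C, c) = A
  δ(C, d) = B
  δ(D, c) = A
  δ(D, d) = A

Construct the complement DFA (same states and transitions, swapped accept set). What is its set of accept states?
Complement accept states = All states \ Original accept states
= {A, B, C, D} \ {D}
{A, B, C}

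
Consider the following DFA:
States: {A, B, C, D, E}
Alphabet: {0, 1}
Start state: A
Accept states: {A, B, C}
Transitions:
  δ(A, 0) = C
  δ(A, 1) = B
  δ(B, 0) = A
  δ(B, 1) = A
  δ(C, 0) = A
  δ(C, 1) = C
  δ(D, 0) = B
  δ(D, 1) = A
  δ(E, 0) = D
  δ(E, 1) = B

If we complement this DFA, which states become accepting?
Complement accept states = All states \ Original accept states
= {A, B, C, D, E} \ {A, B, C}
{D, E}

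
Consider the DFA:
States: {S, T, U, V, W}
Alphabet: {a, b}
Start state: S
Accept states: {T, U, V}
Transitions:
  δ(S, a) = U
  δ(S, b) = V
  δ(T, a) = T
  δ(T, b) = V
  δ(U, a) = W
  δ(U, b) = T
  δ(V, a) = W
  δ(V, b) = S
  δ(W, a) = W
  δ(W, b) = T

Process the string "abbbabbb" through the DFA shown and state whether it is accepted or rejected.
Processing string "abbbabbb":
  S --a--> U
  U --b--> T
  T --b--> V
  V --b--> S
  S --a--> U
  U --b--> T
  T --b--> V
  V --b--> S
Final state: S
Accept states: {T, U, V}
No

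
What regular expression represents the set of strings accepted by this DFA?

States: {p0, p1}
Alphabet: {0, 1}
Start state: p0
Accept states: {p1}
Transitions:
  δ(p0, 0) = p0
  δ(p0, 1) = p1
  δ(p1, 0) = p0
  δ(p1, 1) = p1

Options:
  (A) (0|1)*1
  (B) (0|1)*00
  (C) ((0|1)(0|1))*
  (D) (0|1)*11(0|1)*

Check each option against the DFA on short strings; one disagreement eliminates an option:
  (A) (0|1)*1: agrees with the DFA on every string of length ≤ 6
  (B) (0|1)*00: on '1' the DFA goes p0 → p1 and accepts (p1 ∈ Accept), but the regex does not match it → eliminate
  (C) ((0|1)(0|1))*: on ε the DFA stays in p0 and rejects (p0 ∉ Accept), but the regex matches it → eliminate
  (D) (0|1)*11(0|1)*: on '1' the DFA goes p0 → p1 and accepts (p1 ∈ Accept), but the regex does not match it → eliminate
Only (A) is consistent with the DFA.
(A) (0|1)*1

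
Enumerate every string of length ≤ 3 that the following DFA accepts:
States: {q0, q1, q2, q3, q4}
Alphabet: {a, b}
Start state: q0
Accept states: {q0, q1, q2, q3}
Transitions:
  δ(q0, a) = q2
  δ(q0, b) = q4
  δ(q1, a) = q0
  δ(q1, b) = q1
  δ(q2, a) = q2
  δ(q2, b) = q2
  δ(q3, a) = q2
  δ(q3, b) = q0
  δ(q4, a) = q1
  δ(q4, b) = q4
ε, a, aa, ab, ba, aaa, aab, aba, abb, baa, bab, bba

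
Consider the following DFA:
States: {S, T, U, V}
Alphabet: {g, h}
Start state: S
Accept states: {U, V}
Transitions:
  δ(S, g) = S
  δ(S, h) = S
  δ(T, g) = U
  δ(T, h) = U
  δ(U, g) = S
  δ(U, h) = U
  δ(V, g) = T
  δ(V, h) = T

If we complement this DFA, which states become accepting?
Complement accept states = All states \ Original accept states
= {S, T, U, V} \ {U, V}
{S, T}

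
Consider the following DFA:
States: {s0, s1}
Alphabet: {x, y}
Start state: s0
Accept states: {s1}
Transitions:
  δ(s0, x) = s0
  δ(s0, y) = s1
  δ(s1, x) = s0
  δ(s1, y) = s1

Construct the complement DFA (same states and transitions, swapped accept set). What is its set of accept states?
Complement accept states = All states \ Original accept states
= {s0, s1} \ {s1}
{s0}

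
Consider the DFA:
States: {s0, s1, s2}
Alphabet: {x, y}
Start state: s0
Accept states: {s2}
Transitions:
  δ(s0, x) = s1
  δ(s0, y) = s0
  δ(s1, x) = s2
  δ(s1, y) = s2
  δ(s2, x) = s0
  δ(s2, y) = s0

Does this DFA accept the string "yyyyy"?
Processing string "yyyyy":
  s0 --y--> s0
  s0 --y--> s0
  s0 --y--> s0
  s0 --y--> s0
  s0 --y--> s0
Final state: s0
Accept states: {s2}
No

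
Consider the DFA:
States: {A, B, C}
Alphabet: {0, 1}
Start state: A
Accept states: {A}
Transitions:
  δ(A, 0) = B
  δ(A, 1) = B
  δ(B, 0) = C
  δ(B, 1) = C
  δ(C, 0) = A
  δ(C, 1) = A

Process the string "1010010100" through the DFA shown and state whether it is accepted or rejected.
Processing string "1010010100":
  A --1--> B
  B --0--> C
  C --1--> A
  A --0--> B
  B --0--> C
  C --1--> A
  A --0--> B
  B --1--> C
  C --0--> A
  A --0--> B
Final state: B
Accept states: {A}
No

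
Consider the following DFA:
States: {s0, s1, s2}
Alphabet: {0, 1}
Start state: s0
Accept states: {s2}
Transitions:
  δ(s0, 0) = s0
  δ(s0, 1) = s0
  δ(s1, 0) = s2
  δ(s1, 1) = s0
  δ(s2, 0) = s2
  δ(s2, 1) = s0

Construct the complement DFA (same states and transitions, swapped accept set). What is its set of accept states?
Complement accept states = All states \ Original accept states
= {s0, s1, s2} \ {s2}
{s0, s1}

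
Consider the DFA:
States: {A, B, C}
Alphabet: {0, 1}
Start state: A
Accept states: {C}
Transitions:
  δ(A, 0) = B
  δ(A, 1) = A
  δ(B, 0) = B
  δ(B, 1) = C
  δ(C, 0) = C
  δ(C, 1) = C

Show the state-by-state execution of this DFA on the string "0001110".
read '0': A → B
  read '0': B → B
  read '0': B → B
  read '1': B → C
  read '1': C → C
  read '1': C → C
  read '0': C → C
A -> B -> B -> B -> C -> C -> C -> C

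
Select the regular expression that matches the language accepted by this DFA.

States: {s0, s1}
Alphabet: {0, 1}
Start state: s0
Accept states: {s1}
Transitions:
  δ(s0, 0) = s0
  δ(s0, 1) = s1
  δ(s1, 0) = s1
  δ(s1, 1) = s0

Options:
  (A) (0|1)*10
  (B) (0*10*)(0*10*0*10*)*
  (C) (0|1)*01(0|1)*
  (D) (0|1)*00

Check each option against the DFA on short strings; one disagreement eliminates an option:
  (A) (0|1)*10: on '1' the DFA goes s0 → s1 and accepts (s1 ∈ Accept), but the regex does not match it → eliminate
  (B) (0*10*)(0*10*0*10*)*: agrees with the DFA on every string of length ≤ 6
  (C) (0|1)*01(0|1)*: on '1' the DFA goes s0 → s1 and accepts (s1 ∈ Accept), but the regex does not match it → eliminate
  (D) (0|1)*00: on '1' the DFA goes s0 → s1 and accepts (s1 ∈ Accept), but the regex does not match it → eliminate
Only (B) is consistent with the DFA.
(B) (0*10*)(0*10*0*10*)*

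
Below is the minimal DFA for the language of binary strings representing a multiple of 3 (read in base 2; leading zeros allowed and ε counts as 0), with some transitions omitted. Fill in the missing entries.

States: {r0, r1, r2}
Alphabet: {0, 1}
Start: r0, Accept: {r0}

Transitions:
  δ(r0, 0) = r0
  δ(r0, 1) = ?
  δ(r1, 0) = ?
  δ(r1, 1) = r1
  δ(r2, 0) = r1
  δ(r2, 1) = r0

From the language and accept set, identify what each state tracks — r0: value ≡ 0 (mod 3); r1: value ≡ 2 (mod 3); r2: value ≡ 1 (mod 3).
Each missing δ(q, a) is the state matching the new tracked value after reading a.
δ(r0, 1) = r2; δ(r1, 0) = r2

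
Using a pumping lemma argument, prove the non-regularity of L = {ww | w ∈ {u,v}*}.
Assume L is regular with pumping length p. Idea: pumping the leading u-block breaks the equality of the two halves.
Choose s = u^p v u^p v ∈ L (with w = u^p v). |s| = 2p+2 ≥ p. By the pumping lemma, s = xyz with |xy| ≤ p, |y| > 0, so y = u^k with k ≥ 1, in the first u-block. Then xy²z = u^(p+k) v u^p v, of length 2p+2+k. If k is odd this length is odd, so it cannot be of the form ww. If k is even, each half has length p+1+k/2 ≤ p+k, so the first half lies entirely inside the leading u-block and contains no v, while the second half ends in v; the halves differ. Either way xy²z ∉ L.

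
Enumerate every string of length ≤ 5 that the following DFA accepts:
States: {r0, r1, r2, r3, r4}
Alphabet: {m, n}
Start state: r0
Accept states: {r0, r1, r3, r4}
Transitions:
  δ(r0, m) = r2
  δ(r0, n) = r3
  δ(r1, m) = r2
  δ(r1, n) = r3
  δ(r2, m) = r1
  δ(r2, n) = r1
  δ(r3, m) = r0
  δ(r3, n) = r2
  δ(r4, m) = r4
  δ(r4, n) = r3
ε, n, mm, mn, nm, mmn, mnn, nmn, nnm, nnn, mmmm, mmmn, mmnm, mnmm, mnmn, mnnm, nmmm, nmmn, nmnm, nnmn, nnnn, mmmmn, mmmnn, mmnmn, mmnnm, mmnnn, mnmmn, mnmnn, mnnmn, mnnnm, mnnnn, nmmmn, nmmnn, nmnmn, nmnnm, nmnnn, nnmmm, nnmmn, nnmnm, nnnmm, nnnmn, nnnnm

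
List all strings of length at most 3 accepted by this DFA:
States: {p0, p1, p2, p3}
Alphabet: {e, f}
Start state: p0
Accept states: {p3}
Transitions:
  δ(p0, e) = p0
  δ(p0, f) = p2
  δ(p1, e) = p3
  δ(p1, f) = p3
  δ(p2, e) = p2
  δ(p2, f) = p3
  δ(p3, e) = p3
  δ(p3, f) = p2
ff, eff, fef, ffe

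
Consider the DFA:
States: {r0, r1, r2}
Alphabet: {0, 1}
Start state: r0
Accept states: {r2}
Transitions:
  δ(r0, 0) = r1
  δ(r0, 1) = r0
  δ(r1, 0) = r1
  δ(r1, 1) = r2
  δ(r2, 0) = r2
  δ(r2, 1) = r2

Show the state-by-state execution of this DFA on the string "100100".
read '1': r0 → r0
  read '0': r0 → r1
  read '0': r1 → r1
  read '1': r1 → r2
  read '0': r2 → r2
  read '0': r2 → r2
r0 -> r0 -> r1 -> r1 -> r2 -> r2 -> r2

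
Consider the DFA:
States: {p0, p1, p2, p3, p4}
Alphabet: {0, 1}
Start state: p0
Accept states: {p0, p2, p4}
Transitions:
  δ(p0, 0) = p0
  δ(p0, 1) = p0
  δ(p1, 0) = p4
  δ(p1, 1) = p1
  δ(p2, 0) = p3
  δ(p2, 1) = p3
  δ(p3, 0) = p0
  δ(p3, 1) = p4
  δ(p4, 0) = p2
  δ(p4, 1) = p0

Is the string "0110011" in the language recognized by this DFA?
Processing string "0110011":
  p0 --0--> p0
  p0 --1--> p0
  p0 --1--> p0
  p0 --0--> p0
  p0 --0--> p0
  p0 --1--> p0
  p0 --1--> p0
Final state: p0
Accept states: {p0, p2, p4}
Yes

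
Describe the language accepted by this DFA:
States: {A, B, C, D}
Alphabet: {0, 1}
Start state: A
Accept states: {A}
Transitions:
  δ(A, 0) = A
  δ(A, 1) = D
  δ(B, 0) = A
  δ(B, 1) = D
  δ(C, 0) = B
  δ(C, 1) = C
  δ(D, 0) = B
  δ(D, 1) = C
Testing a few strings:
  '101' → reject
  '1101' → reject
  '0101' → reject
  '0' → accept
State roles: A=value ≡ 0 (mod 4); B=value ≡ 2 (mod 4); C=value ≡ 3 (mod 4); D=value ≡ 1 (mod 4)
All binary strings representing a multiple of 4 (read in base 2; leading zeros allowed and ε counts as 0)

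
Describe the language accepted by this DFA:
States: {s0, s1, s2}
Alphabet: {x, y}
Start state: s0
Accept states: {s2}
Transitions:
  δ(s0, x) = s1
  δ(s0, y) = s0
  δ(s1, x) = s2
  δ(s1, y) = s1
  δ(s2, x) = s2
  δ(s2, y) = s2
Testing a few strings:
  'yyxy' → reject
  'y' → reject
  'xyxy' → accept
  'xy' → reject
State roles: s0=zero x's seen; s1=one x seen; s2=≥ two x's seen
All strings over {x,y} containing at least two x's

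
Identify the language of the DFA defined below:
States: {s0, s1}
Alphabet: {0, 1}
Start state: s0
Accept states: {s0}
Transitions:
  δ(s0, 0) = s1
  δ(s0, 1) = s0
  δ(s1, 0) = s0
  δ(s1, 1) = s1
Testing a few strings:
  '0' → reject
  '00' → accept
  '1' → accept
  '11' → accept
State roles: s0=even number of 0's so far; s1=odd number of 0's so far
All binary strings with an even number of 0's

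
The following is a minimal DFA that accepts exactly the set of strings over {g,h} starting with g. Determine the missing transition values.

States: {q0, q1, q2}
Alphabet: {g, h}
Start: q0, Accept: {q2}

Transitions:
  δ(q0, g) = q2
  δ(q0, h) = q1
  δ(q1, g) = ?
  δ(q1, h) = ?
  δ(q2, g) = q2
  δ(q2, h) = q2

From the language and accept set, identify what each state tracks — q0: no input read; q1: started with h (dead); q2: started with g.
Each missing δ(q, a) is the state matching the new tracked value after reading a.
δ(q1, g) = q1; δ(q1, h) = q1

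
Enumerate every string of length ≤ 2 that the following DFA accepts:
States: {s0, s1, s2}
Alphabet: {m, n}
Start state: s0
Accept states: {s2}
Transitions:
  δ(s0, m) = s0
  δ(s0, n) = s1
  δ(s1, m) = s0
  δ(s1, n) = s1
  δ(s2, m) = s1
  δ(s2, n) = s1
None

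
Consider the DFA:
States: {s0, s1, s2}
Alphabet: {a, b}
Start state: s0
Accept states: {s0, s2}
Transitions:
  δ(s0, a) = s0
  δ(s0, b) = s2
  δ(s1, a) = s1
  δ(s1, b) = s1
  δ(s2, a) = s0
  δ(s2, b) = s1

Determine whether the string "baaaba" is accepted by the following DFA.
Processing string "baaaba":
  s0 --b--> s2
  s2 --a--> s0
  s0 --a--> s0
  s0 --a--> s0
  s0 --b--> s2
  s2 --a--> s0
Final state: s0
Accept states: {s0, s2}
Yes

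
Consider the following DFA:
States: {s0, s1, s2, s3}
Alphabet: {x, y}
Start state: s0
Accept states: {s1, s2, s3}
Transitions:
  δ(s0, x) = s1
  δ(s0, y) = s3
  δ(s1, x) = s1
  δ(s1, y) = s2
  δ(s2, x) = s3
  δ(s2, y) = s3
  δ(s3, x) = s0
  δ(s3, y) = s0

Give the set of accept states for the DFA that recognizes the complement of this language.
Complement accept states = All states \ Original accept states
= {s0, s1, s2, s3} \ {s1, s2, s3}
{s0}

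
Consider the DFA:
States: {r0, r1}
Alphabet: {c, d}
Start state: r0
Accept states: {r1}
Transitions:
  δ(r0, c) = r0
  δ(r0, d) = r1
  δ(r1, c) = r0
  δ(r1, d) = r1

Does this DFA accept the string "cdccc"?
Processing string "cdccc":
  r0 --c--> r0
  r0 --d--> r1
  r1 --c--> r0
  r0 --c--> r0
  r0 --c--> r0
Final state: r0
Accept states: {r1}
No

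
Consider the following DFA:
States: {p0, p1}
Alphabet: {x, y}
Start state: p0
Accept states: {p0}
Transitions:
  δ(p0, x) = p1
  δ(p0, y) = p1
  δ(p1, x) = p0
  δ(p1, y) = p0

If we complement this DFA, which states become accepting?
Complement accept states = All states \ Original accept states
= {p0, p1} \ {p0}
{p1}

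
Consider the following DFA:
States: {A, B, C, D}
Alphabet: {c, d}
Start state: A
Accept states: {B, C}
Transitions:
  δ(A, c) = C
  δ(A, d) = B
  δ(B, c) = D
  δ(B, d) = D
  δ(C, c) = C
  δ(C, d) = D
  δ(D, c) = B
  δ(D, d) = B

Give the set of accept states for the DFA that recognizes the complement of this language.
Complement accept states = All states \ Original accept states
= {A, B, C, D} \ {B, C}
{A, D}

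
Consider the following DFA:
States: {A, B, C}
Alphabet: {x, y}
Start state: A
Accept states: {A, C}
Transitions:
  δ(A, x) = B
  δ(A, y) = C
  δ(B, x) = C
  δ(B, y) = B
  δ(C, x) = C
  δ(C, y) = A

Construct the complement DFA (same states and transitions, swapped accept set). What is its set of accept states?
Complement accept states = All states \ Original accept states
= {A, B, C} \ {A, C}
{B}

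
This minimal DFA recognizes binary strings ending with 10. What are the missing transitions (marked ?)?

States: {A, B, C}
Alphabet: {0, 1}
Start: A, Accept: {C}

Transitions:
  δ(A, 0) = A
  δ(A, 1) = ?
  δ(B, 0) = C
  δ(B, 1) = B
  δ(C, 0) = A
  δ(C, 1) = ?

From the language and accept set, identify what each state tracks — A: no suffix match; B: one trailing 1; C: suffix is 10.
Each missing δ(q, a) is the state matching the new tracked value after reading a.
δ(A, 1) = B; δ(C, 1) = B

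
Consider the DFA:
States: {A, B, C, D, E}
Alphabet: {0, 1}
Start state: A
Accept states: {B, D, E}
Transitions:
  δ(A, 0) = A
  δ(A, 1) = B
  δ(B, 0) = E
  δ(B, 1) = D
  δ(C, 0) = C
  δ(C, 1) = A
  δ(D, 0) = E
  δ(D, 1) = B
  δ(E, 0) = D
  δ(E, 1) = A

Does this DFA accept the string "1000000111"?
Processing string "1000000111":
  A --1--> B
  B --0--> E
  E --0--> D
  D --0--> E
  E --0--> D
  D --0--> E
  E --0--> D
  D --1--> B
  B --1--> D
  D --1--> B
Final state: B
Accept states: {B, D, E}
Yes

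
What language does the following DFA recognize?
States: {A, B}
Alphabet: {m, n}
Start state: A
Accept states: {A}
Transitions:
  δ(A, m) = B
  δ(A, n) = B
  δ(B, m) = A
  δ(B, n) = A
Testing a few strings:
  'n' → reject
  'mmn' → reject
  'mm' → accept
  'nmn' → reject
State roles: A=even length so far; B=odd length so far
All strings over {m,n} of even length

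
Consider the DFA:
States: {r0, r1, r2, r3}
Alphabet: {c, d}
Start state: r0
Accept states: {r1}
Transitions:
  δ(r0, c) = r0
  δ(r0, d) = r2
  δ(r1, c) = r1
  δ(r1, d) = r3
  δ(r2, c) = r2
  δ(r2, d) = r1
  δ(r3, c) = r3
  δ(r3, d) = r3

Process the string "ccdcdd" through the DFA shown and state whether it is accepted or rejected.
Processing string "ccdcdd":
  r0 --c--> r0
  r0 --c--> r0
  r0 --d--> r2
  r2 --c--> r2
  r2 --d--> r1
  r1 --d--> r3
Final state: r3
Accept states: {r1}
No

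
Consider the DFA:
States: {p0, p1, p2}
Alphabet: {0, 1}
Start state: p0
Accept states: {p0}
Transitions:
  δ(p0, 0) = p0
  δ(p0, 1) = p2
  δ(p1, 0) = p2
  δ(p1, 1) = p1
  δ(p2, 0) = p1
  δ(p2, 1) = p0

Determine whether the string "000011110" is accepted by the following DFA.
Processing string "000011110":
  p0 --0--> p0
  p0 --0--> p0
  p0 --0--> p0
  p0 --0--> p0
  p0 --1--> p2
  p2 --1--> p0
  p0 --1--> p2
  p2 --1--> p0
  p0 --0--> p0
Final state: p0
Accept states: {p0}
Yes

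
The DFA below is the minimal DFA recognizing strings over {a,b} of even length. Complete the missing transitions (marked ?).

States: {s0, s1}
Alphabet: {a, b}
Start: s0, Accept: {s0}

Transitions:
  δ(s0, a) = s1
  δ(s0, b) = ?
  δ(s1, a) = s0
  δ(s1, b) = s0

From the language and accept set, identify what each state tracks — s0: even length so far; s1: odd length so far.
Each missing δ(q, a) is the state matching the new tracked value after reading a.
δ(s0, b) = s1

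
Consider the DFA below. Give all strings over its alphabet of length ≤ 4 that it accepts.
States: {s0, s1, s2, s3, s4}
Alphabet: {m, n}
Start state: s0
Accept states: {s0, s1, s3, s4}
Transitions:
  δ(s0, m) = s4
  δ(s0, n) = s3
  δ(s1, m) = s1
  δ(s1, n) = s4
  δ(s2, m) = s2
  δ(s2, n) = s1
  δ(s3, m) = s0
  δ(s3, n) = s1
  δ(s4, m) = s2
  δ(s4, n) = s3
ε, m, n, mn, nm, nn, mmn, mnm, mnn, nmm, nmn, nnm, nnn, mmmn, mmnm, mmnn, mnmm, mnmn, mnnm, mnnn, nmmn, nmnm, nmnn, nnmm, nnmn, nnnn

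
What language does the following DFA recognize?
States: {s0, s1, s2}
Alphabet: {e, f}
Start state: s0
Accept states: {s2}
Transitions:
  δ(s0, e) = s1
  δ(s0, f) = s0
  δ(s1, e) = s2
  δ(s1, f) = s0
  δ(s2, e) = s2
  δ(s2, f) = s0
Testing a few strings:
  'e' → reject
  'ffee' → accept
  'f' → reject
  'ff' → reject
State roles: s0=last symbol not e; s1=one trailing e; s2=two trailing e's
All strings over {e,f} ending with ee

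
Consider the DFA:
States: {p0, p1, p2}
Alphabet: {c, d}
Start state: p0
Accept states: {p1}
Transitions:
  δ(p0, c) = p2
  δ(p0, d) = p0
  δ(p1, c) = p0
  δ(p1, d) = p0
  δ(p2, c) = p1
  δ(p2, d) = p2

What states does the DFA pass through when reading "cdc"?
read 'c': p0 → p2
  read 'd': p2 → p2
  read 'c': p2 → p1
p0 -> p2 -> p2 -> p1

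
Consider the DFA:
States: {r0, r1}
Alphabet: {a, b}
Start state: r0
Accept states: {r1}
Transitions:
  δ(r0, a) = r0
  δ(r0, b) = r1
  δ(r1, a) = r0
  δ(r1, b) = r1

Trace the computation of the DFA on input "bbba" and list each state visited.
read 'b': r0 → r1
  read 'b': r1 → r1
  read 'b': r1 → r1
  read 'a': r1 → r0
r0 -> r1 -> r1 -> r1 -> r0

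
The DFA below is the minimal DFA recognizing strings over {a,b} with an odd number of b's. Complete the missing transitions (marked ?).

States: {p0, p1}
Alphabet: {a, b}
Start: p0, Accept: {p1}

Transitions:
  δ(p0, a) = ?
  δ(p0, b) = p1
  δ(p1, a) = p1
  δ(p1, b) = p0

From the language and accept set, identify what each state tracks — p0: even number of b's so far; p1: odd number of b's so far.
Each missing δ(q, a) is the state matching the new tracked value after reading a.
δ(p0, a) = p0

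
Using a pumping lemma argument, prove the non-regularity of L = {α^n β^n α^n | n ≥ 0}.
Assume L is regular with pumping length p. Idea: pumping the first α-block unbalances it against the other two.
Choose s = α^p β^p α^p ∈ L (|s| = 3p ≥ p). By the pumping lemma, s = xyz with |xy| ≤ p, |y| > 0, so y = α^k with k ≥ 1, inside the first α-block. Then xy²z = α^(p+k) β^p α^p. The first block has length p+k ≠ p, so the three block lengths are no longer equal and xy²z ∉ L.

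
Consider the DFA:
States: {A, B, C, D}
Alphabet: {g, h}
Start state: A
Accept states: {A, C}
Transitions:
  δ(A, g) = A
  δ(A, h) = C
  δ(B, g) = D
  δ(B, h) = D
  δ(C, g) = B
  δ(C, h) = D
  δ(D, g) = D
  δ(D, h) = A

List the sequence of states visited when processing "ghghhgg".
read 'g': A → A
  read 'h': A → C
  read 'g': C → B
  read 'h': B → D
  read 'h': D → A
  read 'g': A → A
  read 'g': A → A
A -> A -> C -> B -> D -> A -> A -> A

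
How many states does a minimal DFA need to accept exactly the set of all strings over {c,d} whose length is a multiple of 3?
By Myhill–Nerode, count the distinguishable equivalence classes: three classes — length mod 3.
3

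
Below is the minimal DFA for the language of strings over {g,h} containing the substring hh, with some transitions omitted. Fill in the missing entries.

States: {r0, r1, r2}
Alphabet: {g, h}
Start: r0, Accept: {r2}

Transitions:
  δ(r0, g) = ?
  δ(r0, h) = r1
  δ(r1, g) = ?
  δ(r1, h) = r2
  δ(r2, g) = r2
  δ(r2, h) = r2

From the language and accept set, identify what each state tracks — r0: no progress toward hh; r1: one trailing h; r2: substring hh seen.
Each missing δ(q, a) is the state matching the new tracked value after reading a.
δ(r0, g) = r0; δ(r1, g) = r0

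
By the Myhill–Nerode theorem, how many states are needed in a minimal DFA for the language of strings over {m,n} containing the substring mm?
By Myhill–Nerode, count the distinguishable equivalence classes: 3 classes — one per longest suffix of the input that is a prefix of 'mm' (lengths 0 through 1), plus an absorbing 'already seen mm' class.
3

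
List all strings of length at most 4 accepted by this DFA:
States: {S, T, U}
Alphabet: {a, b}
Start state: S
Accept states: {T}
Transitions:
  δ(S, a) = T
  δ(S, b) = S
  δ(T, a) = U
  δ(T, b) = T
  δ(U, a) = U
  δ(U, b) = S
a, ab, ba, abb, bab, bba, aaba, abbb, babb, bbab, bbba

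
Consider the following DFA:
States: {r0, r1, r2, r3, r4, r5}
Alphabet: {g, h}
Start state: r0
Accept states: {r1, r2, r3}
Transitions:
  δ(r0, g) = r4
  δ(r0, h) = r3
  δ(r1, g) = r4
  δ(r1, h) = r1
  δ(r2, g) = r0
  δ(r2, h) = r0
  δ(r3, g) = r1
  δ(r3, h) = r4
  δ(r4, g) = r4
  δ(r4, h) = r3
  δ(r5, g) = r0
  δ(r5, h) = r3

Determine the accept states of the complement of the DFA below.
Complement accept states = All states \ Original accept states
= {r0, r1, r2, r3, r4, r5} \ {r1, r2, r3}
{r0, r4, r5}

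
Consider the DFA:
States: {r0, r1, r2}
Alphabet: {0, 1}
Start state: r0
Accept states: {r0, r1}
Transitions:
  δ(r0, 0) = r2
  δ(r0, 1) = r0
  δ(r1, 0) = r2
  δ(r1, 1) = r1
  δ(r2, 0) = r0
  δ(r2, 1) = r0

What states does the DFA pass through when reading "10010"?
read '1': r0 → r0
  read '0': r0 → r2
  read '0': r2 → r0
  read '1': r0 → r0
  read '0': r0 → r2
r0 -> r0 -> r2 -> r0 -> r0 -> r2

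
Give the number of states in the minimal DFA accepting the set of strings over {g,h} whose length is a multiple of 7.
By Myhill–Nerode, count the distinguishable equivalence classes: 7 classes — one per residue of the length mod 7; class i is distinguished from class j by any string of length (7 − i) mod 7.
7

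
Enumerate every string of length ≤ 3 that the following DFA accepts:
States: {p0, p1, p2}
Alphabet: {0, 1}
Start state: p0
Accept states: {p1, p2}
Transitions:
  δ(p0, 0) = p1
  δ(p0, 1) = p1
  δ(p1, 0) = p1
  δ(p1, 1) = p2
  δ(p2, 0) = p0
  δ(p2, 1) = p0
0, 1, 00, 01, 10, 11, 000, 001, 100, 101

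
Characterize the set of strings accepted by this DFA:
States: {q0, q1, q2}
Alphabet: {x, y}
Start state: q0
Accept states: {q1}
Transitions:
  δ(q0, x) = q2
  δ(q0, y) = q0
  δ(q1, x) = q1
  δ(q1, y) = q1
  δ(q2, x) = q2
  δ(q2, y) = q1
Testing a few strings:
  'yy' → reject
  'yyxy' → accept
  'x' → reject
  'y' → reject
State roles: q0=no x seen yet; q1=substring xy seen; q2=seen a x, waiting for y
All strings over {x,y} containing the substring xy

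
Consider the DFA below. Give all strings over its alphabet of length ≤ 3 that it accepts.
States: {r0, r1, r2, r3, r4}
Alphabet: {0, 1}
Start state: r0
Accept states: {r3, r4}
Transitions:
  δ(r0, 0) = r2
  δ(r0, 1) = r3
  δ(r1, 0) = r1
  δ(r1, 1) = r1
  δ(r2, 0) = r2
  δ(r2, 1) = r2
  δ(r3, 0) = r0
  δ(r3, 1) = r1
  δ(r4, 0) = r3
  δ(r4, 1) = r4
1, 101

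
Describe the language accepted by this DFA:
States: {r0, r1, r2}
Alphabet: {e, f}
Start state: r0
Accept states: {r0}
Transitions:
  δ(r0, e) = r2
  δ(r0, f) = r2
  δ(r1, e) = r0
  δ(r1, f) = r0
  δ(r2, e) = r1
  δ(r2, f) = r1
Testing a few strings:
  'ffe' → accept
  'fee' → accept
  'efef' → reject
  'eef' → accept
State roles: r0=length ≡ 0 (mod 3); r1=length ≡ 2 (mod 3); r2=length ≡ 1 (mod 3)
All strings over {e,f} whose length is a multiple of 3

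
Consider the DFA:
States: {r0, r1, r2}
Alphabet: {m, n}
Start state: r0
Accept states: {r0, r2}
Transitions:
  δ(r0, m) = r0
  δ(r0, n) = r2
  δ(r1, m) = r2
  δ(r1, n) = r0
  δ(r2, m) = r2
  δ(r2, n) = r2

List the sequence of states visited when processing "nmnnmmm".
read 'n': r0 → r2
  read 'm': r2 → r2
  read 'n': r2 → r2
  read 'n': r2 → r2
  read 'm': r2 → r2
  read 'm': r2 → r2
  read 'm': r2 → r2
r0 -> r2 -> r2 -> r2 -> r2 -> r2 -> r2 -> r2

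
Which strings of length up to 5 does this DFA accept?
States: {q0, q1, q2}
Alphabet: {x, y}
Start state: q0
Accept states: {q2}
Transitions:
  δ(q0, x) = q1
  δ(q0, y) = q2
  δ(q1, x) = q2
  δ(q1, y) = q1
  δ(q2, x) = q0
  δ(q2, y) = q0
y, xx, xyx, yxy, yyy, xxxy, xxyy, xyyx, yxxx, yyxx, xxxxx, xxyxx, xyxxy, xyxyy, xyyyx, yxxyx, yxyxy, yxyyy, yyxyx, yyyxy, yyyyy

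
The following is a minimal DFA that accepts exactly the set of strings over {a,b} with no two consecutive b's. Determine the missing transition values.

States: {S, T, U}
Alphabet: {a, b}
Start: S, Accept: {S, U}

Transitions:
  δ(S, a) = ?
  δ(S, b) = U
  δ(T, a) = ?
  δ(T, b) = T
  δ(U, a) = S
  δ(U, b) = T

From the language and accept set, identify what each state tracks — S: last symbol not b (ok); T: saw bb (dead); U: last symbol b (ok).
Each missing δ(q, a) is the state matching the new tracked value after reading a.
δ(S, a) = S; δ(T, a) = T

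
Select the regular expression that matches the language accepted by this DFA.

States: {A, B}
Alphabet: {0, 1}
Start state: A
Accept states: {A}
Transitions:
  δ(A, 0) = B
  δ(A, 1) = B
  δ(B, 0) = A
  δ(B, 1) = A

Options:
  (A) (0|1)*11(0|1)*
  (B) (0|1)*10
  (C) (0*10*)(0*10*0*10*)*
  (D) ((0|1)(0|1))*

Check each option against the DFA on short strings; one disagreement eliminates an option:
  (A) (0|1)*11(0|1)*: on ε the DFA stays in A and accepts (A ∈ Accept), but the regex does not match it → eliminate
  (B) (0|1)*10: on ε the DFA stays in A and accepts (A ∈ Accept), but the regex does not match it → eliminate
  (C) (0*10*)(0*10*0*10*)*: on ε the DFA stays in A and accepts (A ∈ Accept), but the regex does not match it → eliminate
  (D) ((0|1)(0|1))*: agrees with the DFA on every string of length ≤ 6
Only (D) is consistent with the DFA.
(D) ((0|1)(0|1))*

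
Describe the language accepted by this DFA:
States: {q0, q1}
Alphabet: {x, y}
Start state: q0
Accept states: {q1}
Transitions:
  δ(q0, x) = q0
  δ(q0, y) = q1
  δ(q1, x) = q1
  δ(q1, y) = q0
Testing a few strings:
  'xxx' → reject
  'y' → accept
  'yxy' → reject
  'xyx' → accept
State roles: q0=even number of y's so far; q1=odd number of y's so far
All strings over {x,y} with an odd number of y's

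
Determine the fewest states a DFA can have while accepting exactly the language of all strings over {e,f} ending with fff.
By Myhill–Nerode, count the distinguishable equivalence classes: 4 classes — one per longest suffix of the input that is a prefix of 'fff' (lengths 0 through 3); only the length-3 class is accepting.
4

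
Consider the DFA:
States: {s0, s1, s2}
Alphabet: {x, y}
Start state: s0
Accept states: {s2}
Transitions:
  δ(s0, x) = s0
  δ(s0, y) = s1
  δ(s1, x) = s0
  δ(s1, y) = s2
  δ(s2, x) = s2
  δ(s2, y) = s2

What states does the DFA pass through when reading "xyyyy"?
read 'x': s0 → s0
  read 'y': s0 → s1
  read 'y': s1 → s2
  read 'y': s2 → s2
  read 'y': s2 → s2
s0 -> s0 -> s1 -> s2 -> s2 -> s2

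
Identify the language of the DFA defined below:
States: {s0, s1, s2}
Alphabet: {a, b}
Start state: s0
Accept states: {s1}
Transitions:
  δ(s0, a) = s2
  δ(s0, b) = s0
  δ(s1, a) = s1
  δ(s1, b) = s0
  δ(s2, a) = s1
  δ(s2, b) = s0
Testing a few strings:
  'abb' → reject
  'aa' → accept
  'ab' → reject
  'b' → reject
State roles: s0=last symbol not a; s1=two trailing a's; s2=one trailing a
All strings over {a,b} ending with aa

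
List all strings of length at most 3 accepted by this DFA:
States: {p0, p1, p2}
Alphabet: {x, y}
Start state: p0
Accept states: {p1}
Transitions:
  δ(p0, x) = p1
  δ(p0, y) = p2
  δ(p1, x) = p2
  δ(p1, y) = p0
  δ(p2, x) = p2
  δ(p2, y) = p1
x, yy, xxy, xyx, yxy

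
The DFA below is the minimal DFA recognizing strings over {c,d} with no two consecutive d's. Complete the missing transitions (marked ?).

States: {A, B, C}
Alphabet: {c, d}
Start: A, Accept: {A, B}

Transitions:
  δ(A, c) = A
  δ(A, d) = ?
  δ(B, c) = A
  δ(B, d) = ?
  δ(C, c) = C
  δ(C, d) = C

From the language and accept set, identify what each state tracks — A: last symbol not d (ok); B: last symbol d (ok); C: saw dd (dead).
Each missing δ(q, a) is the state matching the new tracked value after reading a.
δ(A, d) = B; δ(B, d) = C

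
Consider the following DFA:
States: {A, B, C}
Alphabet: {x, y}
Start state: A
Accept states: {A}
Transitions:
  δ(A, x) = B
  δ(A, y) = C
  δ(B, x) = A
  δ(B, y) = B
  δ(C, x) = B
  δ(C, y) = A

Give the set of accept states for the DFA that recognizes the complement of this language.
Complement accept states = All states \ Original accept states
= {A, B, C} \ {A}
{B, C}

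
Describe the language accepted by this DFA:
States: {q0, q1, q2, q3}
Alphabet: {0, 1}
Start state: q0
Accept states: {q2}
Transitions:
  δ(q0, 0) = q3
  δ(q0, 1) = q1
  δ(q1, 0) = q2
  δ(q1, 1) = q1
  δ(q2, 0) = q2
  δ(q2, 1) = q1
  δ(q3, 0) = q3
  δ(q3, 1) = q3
Testing a few strings:
  '100' → accept
  '1010' → accept
  '1' → reject
  '00' → reject
State roles: q0=no input read; q1=started with 1, last symbol 1; q2=started with 1, last symbol 0; q3=started with 0 (dead)
All binary strings that start with 1 and end with 0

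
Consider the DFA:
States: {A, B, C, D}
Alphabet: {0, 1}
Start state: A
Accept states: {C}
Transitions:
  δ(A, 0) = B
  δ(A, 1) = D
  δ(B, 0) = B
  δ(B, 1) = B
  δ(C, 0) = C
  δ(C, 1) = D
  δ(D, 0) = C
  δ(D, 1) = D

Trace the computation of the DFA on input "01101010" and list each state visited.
read '0': A → B
  read '1': B → B
  read '1': B → B
  read '0': B → B
  read '1': B → B
  read '0': B → B
  read '1': B → B
  read '0': B → B
A -> B -> B -> B -> B -> B -> B -> B -> B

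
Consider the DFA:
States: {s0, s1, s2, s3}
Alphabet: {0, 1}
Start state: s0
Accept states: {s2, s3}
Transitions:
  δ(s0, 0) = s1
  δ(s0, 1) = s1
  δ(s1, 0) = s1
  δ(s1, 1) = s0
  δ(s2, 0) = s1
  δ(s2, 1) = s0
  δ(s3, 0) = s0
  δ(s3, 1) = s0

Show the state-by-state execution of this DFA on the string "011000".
read '0': s0 → s1
  read '1': s1 → s0
  read '1': s0 → s1
  read '0': s1 → s1
  read '0': s1 → s1
  read '0': s1 → s1
s0 -> s1 -> s0 -> s1 -> s1 -> s1 -> s1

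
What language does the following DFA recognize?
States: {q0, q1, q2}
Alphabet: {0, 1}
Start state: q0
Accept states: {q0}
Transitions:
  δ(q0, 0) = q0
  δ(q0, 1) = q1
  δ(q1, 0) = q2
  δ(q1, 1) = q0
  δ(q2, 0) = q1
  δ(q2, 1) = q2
Testing a few strings:
  '0' → accept
  '11' → accept
  '1' → reject
  '111' → reject
State roles: q0=value ≡ 0 (mod 3); q1=value ≡ 1 (mod 3); q2=value ≡ 2 (mod 3)
All binary strings representing a multiple of 3 (read in base 2; leading zeros allowed and ε counts as 0)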